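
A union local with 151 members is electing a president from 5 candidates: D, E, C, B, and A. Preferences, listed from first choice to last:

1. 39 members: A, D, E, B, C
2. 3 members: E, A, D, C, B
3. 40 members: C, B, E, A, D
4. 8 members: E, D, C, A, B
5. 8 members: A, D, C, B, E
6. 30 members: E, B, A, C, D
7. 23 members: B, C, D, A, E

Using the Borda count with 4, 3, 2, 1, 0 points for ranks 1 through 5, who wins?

D: 39·3 + 3·2 + 40·0 + 8·3 + 8·3 + 30·0 + 23·2 = 217
E: 39·2 + 3·4 + 40·2 + 8·4 + 8·0 + 30·4 + 23·0 = 322
C: 39·0 + 3·1 + 40·4 + 8·2 + 8·2 + 30·1 + 23·3 = 294
B: 39·1 + 3·0 + 40·3 + 8·0 + 8·1 + 30·3 + 23·4 = 349
A: 39·4 + 3·3 + 40·1 + 8·1 + 8·4 + 30·2 + 23·1 = 328
B has the highest Borda score (349).

B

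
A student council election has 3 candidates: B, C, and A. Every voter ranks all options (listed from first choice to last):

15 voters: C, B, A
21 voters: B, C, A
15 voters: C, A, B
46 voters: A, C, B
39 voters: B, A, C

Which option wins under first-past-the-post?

B

First-place votes: B 60, C 30, A 46.
B has the most first-place votes.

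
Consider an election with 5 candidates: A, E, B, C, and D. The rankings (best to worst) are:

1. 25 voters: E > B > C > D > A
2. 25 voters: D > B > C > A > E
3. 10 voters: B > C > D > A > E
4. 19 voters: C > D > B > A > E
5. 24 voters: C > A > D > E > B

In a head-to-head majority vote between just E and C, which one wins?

C

Voters preferring E to C: 25; preferring C to E: 78.
C wins the head-to-head.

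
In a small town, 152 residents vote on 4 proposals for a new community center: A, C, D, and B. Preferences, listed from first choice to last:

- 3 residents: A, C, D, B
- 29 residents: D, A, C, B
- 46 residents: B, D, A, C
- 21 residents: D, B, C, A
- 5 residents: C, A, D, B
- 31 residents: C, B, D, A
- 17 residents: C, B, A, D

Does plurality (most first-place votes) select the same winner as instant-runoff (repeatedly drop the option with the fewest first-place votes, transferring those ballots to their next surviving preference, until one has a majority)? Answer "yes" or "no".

Plurality — first-place votes: A 3, C 53, D 50, B 46. Winner: C.
Instant-runoff — R1 A 3, C 53, D 50, B 46 (A out); R2 C 56, D 50, B 46 (B out); R3 C 56, D 96 (D winner). Winner: D.
The two methods disagree.

no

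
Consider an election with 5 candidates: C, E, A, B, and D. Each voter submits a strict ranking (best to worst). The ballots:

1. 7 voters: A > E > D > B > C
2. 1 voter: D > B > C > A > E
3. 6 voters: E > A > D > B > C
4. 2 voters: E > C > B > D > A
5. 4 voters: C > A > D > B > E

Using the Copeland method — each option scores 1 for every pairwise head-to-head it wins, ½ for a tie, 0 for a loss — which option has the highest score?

A

C: loses to E, A, B, and D → score 0.
E: beats C, B, and D; loses to A → score 3.
A: beats C, E, B, and D → score 4.
B: beats C; loses to E, A, and D → score 1.
D: beats C and B; loses to E and A → score 2.
A has the best pairwise record.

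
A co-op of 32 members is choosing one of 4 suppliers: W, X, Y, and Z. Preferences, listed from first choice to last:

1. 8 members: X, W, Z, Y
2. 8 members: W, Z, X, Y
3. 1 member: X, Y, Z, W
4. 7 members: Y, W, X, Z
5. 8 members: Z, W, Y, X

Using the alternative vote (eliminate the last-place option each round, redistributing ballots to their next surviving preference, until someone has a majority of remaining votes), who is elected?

W

Round 1: W 8, X 9, Y 7, Z 8. Eliminate Y.
Round 2: W 15, X 9, Z 8. Eliminate Z.
Round 3: W 23, X 9. W has a majority.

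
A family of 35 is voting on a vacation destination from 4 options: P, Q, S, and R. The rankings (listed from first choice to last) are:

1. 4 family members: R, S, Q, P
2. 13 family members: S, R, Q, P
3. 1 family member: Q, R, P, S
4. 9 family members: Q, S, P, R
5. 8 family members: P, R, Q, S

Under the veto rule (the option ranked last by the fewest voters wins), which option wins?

Last-place votes: P 17, Q 0, S 9, R 9.
Q is ranked last by the fewest voters, so Q wins.

Q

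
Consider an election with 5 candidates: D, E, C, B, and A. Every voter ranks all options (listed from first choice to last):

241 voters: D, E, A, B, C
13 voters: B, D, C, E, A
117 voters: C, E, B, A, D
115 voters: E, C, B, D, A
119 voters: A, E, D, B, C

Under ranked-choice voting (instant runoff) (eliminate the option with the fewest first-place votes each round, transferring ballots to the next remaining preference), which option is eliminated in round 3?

A

Round 1: D 241, E 115, C 117, B 13, A 119. Eliminate B.
Round 2: D 254, E 115, C 117, A 119. Eliminate E.
Round 3: D 254, C 232, A 119. Eliminate A.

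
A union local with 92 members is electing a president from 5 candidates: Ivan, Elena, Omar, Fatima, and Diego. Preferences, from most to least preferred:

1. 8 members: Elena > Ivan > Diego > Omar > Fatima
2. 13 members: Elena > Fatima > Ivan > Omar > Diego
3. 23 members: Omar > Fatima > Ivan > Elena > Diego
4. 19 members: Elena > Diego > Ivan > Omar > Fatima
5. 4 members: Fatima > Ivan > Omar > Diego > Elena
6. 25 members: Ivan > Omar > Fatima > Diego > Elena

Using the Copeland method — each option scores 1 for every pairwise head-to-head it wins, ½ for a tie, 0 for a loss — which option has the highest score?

Ivan

Ivan: beats Elena, Omar, Fatima, and Diego → score 4.
Elena: beats Diego; loses to Ivan, Omar, and Fatima → score 1.
Omar: beats Elena, Fatima, and Diego; loses to Ivan → score 3.
Fatima: beats Elena and Diego; loses to Ivan and Omar → score 2.
Diego: loses to Ivan, Elena, Omar, and Fatima → score 0.
Ivan has the best pairwise record.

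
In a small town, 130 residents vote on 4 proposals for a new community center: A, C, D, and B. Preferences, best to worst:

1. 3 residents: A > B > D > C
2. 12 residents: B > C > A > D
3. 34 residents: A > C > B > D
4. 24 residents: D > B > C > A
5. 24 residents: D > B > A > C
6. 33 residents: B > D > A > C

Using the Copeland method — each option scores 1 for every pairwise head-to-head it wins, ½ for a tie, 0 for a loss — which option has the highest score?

A: beats C; loses to D and B → score 1.
C: loses to A, D, and B → score 0.
D: beats A and C; loses to B → score 2.
B: beats A, C, and D → score 3.
B has the best pairwise record.

B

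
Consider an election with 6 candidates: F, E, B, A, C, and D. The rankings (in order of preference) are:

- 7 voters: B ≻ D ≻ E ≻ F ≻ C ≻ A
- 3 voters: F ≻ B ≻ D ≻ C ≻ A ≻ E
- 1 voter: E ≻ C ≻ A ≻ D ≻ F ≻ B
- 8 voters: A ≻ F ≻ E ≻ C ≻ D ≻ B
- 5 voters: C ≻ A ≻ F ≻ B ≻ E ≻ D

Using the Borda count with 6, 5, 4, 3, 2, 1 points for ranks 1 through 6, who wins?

F: 7·3 + 3·6 + 1·2 + 8·5 + 5·4 = 101
E: 7·4 + 3·1 + 1·6 + 8·4 + 5·2 = 79
B: 7·6 + 3·5 + 1·1 + 8·1 + 5·3 = 81
A: 7·1 + 3·2 + 1·4 + 8·6 + 5·5 = 90
C: 7·2 + 3·3 + 1·5 + 8·3 + 5·6 = 82
D: 7·5 + 3·4 + 1·3 + 8·2 + 5·1 = 71
F has the highest Borda score (101).

F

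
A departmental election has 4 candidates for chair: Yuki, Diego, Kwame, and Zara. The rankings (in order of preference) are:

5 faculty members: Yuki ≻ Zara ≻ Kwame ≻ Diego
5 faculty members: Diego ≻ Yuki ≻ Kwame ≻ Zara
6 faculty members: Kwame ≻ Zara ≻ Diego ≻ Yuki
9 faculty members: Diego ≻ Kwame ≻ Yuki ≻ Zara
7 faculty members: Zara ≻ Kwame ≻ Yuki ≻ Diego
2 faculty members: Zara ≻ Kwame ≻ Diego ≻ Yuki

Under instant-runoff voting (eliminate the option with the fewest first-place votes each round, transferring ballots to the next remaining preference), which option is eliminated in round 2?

Round 1: Yuki 5, Diego 14, Kwame 6, Zara 9. Eliminate Yuki.
Round 2: Diego 14, Kwame 6, Zara 14. Eliminate Kwame.

Kwame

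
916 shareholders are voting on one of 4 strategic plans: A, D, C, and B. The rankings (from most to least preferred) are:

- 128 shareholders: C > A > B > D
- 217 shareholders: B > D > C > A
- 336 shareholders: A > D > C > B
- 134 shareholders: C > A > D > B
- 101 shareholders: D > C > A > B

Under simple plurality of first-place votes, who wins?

First-place votes: A 336, D 101, C 262, B 217.
A has the most first-place votes.

A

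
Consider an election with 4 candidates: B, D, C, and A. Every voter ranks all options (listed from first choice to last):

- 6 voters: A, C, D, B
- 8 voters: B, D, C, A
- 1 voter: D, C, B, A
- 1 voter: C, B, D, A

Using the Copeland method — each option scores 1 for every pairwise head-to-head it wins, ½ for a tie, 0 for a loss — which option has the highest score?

B: beats D and A; ties C → score 2.5.
D: beats C and A; loses to B → score 2.
C: beats A; ties B; loses to D → score 1.5.
A: loses to B, D, and C → score 0.
B has the best pairwise record.

B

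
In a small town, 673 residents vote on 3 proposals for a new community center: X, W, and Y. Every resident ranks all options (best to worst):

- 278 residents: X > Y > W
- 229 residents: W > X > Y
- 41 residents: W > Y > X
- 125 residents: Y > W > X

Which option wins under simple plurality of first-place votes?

X

First-place votes: X 278, W 270, Y 125.
X has the most first-place votes.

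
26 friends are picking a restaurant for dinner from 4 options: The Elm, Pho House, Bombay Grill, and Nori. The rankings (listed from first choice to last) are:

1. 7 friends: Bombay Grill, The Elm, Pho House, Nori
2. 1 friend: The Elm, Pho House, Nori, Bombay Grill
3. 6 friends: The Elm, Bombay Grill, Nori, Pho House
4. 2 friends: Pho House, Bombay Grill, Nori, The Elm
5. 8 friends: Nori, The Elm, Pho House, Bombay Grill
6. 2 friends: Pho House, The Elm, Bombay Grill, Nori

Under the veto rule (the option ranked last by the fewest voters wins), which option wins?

Last-place votes: The Elm 2, Pho House 6, Bombay Grill 9, Nori 9.
The Elm is ranked last by the fewest voters, so The Elm wins.

The Elm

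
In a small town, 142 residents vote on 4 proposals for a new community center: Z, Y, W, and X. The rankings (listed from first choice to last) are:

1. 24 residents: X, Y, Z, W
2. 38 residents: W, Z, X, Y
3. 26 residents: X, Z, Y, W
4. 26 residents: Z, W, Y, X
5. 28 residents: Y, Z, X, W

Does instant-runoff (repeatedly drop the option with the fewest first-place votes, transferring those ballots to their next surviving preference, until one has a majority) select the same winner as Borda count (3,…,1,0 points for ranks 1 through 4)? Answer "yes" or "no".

Instant-runoff — R1 Z 26, Y 28, W 38, X 50 (Z out); R2 Y 28, W 64, X 50 (Y out); R3 W 64, X 78 (X winner). Winner: X.
Borda — scores: Z 286, Y 184, W 166, X 216. Winner: Z.
The two methods disagree.

no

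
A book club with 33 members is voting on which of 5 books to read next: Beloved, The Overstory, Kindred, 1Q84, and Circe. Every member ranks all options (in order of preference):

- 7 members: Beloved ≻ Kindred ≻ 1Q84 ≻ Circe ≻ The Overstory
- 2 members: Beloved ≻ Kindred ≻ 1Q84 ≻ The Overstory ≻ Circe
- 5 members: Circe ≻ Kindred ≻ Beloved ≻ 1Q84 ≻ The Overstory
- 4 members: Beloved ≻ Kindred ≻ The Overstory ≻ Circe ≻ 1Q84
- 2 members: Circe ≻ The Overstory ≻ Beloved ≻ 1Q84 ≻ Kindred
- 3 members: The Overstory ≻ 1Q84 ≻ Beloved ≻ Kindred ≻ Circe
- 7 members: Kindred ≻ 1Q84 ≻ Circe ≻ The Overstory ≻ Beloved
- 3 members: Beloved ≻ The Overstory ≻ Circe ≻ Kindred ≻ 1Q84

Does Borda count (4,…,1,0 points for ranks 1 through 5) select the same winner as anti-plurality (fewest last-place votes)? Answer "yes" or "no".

Borda — scores: Beloved 84, The Overstory 44, Kindred 88, 1Q84 55, Circe 59. Winner: Kindred.
Anti-plurality — last-place votes: Beloved 7, The Overstory 12, Kindred 2, 1Q84 7, Circe 5. Winner: Kindred.
The two methods agree.

yes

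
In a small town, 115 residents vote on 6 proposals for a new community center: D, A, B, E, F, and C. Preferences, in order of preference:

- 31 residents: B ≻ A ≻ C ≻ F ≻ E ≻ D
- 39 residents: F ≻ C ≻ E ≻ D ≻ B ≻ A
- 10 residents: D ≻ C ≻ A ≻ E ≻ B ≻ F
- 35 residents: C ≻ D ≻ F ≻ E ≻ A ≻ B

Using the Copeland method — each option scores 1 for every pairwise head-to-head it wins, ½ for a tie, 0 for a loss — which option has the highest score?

C

D: beats A and B; loses to E, F, and C → score 2.
A: loses to D, B, E, F, and C → score 0.
B: beats A; loses to D, E, F, and C → score 1.
E: beats D, A, and B; loses to F and C → score 3.
F: beats D, A, B, and E; loses to C → score 4.
C: beats D, A, B, E, and F → score 5.
C has the best pairwise record.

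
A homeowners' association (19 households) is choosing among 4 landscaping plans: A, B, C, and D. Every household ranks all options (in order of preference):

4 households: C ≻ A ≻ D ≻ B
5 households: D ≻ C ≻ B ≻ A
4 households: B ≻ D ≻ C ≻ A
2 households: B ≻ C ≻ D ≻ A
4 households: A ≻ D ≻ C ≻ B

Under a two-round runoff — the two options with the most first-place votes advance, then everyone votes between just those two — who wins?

D

Round 1 first-place votes: A 4, B 6, C 4, D 5.
B and D advance.
Runoff: B is preferred to D by 6 voters; D by 13.
D wins the runoff.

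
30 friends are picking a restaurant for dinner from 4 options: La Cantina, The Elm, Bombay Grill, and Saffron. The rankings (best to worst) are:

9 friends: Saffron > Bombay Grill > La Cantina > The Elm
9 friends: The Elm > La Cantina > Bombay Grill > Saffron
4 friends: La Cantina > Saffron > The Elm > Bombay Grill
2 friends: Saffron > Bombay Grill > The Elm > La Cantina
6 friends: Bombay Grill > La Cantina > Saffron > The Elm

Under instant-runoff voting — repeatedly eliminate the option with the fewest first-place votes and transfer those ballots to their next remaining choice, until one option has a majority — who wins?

Round 1: La Cantina 4, The Elm 9, Bombay Grill 6, Saffron 11. Eliminate La Cantina.
Round 2: The Elm 9, Bombay Grill 6, Saffron 15. Eliminate Bombay Grill.
Round 3: The Elm 9, Saffron 21. Saffron has a majority.

Saffron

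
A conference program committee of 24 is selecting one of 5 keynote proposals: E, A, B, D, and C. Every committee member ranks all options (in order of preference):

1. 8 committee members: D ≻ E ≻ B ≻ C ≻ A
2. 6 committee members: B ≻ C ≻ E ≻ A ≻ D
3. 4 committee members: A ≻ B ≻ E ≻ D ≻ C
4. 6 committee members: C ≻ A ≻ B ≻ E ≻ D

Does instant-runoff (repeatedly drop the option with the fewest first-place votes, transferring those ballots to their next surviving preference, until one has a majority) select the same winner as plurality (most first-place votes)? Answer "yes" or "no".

no

Instant-runoff — R1 E 0, A 4, B 6, D 8, C 6 (E out); R2 A 4, B 6, D 8, C 6 (A out); R3 B 10, D 8, C 6 (C out); R4 B 16, D 8 (B winner). Winner: B.
Plurality — first-place votes: E 0, A 4, B 6, D 8, C 6. Winner: D.
The two methods disagree.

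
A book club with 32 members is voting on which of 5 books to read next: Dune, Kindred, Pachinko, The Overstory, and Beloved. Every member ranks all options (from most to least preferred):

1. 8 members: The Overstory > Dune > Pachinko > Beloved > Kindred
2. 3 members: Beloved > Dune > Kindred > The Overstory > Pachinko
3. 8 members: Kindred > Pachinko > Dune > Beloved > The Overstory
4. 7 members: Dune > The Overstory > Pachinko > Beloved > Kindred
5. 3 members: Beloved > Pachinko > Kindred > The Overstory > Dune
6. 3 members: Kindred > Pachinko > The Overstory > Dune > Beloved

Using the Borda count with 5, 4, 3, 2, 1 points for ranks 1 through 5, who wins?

Dune: 8·4 + 3·4 + 8·3 + 7·5 + 3·1 + 3·2 = 112
Kindred: 8·1 + 3·3 + 8·5 + 7·1 + 3·3 + 3·5 = 88
Pachinko: 8·3 + 3·1 + 8·4 + 7·3 + 3·4 + 3·4 = 104
The Overstory: 8·5 + 3·2 + 8·1 + 7·4 + 3·2 + 3·3 = 97
Beloved: 8·2 + 3·5 + 8·2 + 7·2 + 3·5 + 3·1 = 79
Dune has the highest Borda score (112).

Dune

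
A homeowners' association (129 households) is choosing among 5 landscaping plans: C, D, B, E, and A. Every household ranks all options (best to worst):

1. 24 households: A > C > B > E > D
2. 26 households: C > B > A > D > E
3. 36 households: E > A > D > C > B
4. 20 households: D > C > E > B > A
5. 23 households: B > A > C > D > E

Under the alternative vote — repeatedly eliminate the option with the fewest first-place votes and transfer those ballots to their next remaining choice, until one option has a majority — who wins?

A

Round 1: C 26, D 20, B 23, E 36, A 24. Eliminate D.
Round 2: C 46, B 23, E 36, A 24. Eliminate B.
Round 3: C 46, E 36, A 47. Eliminate E.
Round 4: C 46, A 83. A has a majority.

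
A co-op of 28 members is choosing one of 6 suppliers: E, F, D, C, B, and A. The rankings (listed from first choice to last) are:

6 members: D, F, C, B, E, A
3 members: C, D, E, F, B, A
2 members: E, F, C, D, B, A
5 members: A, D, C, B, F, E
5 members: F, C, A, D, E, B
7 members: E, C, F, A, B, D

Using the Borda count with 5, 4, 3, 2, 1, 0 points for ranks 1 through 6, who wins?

C

E: 6·1 + 3·3 + 2·5 + 5·0 + 5·1 + 7·5 = 65
F: 6·4 + 3·2 + 2·4 + 5·1 + 5·5 + 7·3 = 89
D: 6·5 + 3·4 + 2·2 + 5·4 + 5·2 + 7·0 = 76
C: 6·3 + 3·5 + 2·3 + 5·3 + 5·4 + 7·4 = 102
B: 6·2 + 3·1 + 2·1 + 5·2 + 5·0 + 7·1 = 34
A: 6·0 + 3·0 + 2·0 + 5·5 + 5·3 + 7·2 = 54
C has the highest Borda score (102).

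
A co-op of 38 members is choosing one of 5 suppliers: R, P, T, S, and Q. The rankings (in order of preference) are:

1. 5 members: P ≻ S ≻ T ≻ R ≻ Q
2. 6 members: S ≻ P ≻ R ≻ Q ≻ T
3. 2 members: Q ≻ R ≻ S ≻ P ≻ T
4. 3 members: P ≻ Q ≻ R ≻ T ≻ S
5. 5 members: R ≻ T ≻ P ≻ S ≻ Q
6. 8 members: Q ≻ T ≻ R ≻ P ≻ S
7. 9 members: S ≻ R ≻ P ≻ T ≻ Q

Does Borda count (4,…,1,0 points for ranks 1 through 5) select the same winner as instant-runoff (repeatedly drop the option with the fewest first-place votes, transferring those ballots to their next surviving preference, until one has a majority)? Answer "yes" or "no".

no

Borda — scores: R 92, P 88, T 61, S 84, Q 55. Winner: R.
Instant-runoff — R1 R 5, P 8, T 0, S 15, Q 10 (T out); R2 R 5, P 8, S 15, Q 10 (R out); R3 P 13, S 15, Q 10 (Q out); R4 P 21, S 17 (P winner). Winner: P.
The two methods disagree.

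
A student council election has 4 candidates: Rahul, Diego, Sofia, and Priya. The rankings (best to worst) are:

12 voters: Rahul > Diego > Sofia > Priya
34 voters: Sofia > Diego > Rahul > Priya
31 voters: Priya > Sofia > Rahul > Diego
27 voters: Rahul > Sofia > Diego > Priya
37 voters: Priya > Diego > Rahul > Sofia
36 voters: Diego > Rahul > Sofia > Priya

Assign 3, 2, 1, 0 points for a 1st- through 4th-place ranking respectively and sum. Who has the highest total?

Rahul: 12·3 + 34·1 + 31·1 + 27·3 + 37·1 + 36·2 = 291
Diego: 12·2 + 34·2 + 31·0 + 27·1 + 37·2 + 36·3 = 301
Sofia: 12·1 + 34·3 + 31·2 + 27·2 + 37·0 + 36·1 = 266
Priya: 12·0 + 34·0 + 31·3 + 27·0 + 37·3 + 36·0 = 204
Diego has the highest Borda score (301).

Diego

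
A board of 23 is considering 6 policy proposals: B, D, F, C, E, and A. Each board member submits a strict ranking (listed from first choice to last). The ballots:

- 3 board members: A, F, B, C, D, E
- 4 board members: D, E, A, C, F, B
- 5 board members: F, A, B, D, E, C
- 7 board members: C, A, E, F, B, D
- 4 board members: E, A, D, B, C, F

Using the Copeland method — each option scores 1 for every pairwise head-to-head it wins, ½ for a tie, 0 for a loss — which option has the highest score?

A

B: beats D and C; loses to F, E, and A → score 2.
D: beats C and E; loses to B, F, and A → score 2.
F: beats B and D; loses to C, E, and A → score 2.
C: beats F; loses to B, D, E, and A → score 1.
E: beats B, F, and C; loses to D and A → score 3.
A: beats B, D, F, C, and E → score 5.
A has the best pairwise record.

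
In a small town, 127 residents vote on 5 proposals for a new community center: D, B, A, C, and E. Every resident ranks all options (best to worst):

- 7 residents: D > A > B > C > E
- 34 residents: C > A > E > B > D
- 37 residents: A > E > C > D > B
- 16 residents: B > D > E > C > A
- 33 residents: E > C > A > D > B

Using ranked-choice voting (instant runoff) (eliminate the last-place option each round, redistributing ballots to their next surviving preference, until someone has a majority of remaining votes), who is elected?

A

Round 1: D 7, B 16, A 37, C 34, E 33. Eliminate D.
Round 2: B 16, A 44, C 34, E 33. Eliminate B.
Round 3: A 44, C 34, E 49. Eliminate C.
Round 4: A 78, E 49. A has a majority.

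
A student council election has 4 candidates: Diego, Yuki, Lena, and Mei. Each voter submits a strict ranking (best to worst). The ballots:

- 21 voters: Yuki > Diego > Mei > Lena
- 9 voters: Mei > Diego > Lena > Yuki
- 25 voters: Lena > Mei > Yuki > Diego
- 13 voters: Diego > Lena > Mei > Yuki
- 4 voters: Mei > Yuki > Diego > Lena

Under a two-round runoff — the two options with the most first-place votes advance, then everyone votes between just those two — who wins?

Round 1 first-place votes: Diego 13, Yuki 21, Lena 25, Mei 13.
Lena and Yuki advance.
Runoff: Lena is preferred to Yuki by 47 voters; Yuki by 25.
Lena wins the runoff.

Lena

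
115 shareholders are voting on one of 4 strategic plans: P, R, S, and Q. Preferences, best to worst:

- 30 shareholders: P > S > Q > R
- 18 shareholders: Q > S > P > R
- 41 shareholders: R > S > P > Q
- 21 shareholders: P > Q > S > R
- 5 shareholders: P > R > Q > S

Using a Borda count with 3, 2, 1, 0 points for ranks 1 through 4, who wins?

P: 30·3 + 18·1 + 41·1 + 21·3 + 5·3 = 227
R: 30·0 + 18·0 + 41·3 + 21·0 + 5·2 = 133
S: 30·2 + 18·2 + 41·2 + 21·1 + 5·0 = 199
Q: 30·1 + 18·3 + 41·0 + 21·2 + 5·1 = 131
P has the highest Borda score (227).

P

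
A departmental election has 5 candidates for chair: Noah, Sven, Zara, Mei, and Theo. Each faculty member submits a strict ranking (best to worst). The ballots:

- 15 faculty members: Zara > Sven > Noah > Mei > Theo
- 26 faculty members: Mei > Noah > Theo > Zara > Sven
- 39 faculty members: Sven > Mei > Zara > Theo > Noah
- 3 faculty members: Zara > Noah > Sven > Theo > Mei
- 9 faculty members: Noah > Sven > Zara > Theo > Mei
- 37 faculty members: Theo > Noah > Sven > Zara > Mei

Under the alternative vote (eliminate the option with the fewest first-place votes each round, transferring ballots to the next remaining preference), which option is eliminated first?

Round 1: Noah 9, Sven 39, Zara 18, Mei 26, Theo 37. Eliminate Noah.

Noah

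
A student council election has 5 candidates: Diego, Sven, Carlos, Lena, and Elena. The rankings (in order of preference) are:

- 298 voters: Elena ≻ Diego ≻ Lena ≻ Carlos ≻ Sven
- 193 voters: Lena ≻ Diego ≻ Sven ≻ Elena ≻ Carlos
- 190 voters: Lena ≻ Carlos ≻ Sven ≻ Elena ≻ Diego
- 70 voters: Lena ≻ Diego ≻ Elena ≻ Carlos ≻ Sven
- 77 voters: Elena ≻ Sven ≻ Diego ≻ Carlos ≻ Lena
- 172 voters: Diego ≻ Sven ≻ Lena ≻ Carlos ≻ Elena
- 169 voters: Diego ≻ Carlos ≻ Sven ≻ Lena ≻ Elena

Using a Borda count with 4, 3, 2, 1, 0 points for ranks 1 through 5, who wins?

Diego

Diego: 298·3 + 193·3 + 190·0 + 70·3 + 77·2 + 172·4 + 169·4 = 3201
Sven: 298·0 + 193·2 + 190·2 + 70·0 + 77·3 + 172·3 + 169·2 = 1851
Carlos: 298·1 + 193·0 + 190·3 + 70·1 + 77·1 + 172·1 + 169·3 = 1694
Lena: 298·2 + 193·4 + 190·4 + 70·4 + 77·0 + 172·2 + 169·1 = 2921
Elena: 298·4 + 193·1 + 190·1 + 70·2 + 77·4 + 172·0 + 169·0 = 2023
Diego has the highest Borda score (3201).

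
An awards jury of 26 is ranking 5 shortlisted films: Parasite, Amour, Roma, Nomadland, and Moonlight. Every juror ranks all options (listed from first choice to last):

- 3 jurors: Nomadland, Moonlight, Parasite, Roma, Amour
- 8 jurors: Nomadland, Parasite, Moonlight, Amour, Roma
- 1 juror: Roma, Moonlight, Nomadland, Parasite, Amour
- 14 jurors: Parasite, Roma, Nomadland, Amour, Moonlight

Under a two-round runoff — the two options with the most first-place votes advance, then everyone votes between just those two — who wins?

Parasite

Round 1 first-place votes: Parasite 14, Amour 0, Roma 1, Nomadland 11, Moonlight 0.
Parasite and Nomadland advance.
Runoff: Parasite is preferred to Nomadland by 14 voters; Nomadland by 12.
Parasite wins the runoff.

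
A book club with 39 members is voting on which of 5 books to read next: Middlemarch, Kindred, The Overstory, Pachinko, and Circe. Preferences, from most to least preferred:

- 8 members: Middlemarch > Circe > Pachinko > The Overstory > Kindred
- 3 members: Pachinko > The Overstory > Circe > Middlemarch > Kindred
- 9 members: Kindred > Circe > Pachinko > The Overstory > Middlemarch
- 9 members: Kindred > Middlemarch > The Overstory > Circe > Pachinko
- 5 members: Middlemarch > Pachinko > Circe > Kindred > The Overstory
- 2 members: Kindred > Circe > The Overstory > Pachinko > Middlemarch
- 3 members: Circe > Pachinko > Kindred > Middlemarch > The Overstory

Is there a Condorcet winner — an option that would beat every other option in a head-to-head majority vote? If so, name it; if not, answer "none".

Kindred vs Middlemarch: 23–16 for Kindred.
Kindred vs The Overstory: 28–11 for Kindred.
Kindred vs Pachinko: 20–19 for Kindred.
Kindred vs Circe: 20–19 for Kindred.
Kindred beats every other option head-to-head.

Kindred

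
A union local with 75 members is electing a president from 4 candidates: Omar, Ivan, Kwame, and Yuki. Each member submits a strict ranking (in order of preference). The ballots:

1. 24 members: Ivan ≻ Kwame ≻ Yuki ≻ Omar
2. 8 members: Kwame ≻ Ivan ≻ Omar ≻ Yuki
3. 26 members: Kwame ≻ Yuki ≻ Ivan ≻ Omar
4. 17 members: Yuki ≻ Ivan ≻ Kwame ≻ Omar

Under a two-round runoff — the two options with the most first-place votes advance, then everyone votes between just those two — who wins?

Round 1 first-place votes: Omar 0, Ivan 24, Kwame 34, Yuki 17.
Kwame and Ivan advance.
Runoff: Kwame is preferred to Ivan by 34 voters; Ivan by 41.
Ivan wins the runoff.

Ivan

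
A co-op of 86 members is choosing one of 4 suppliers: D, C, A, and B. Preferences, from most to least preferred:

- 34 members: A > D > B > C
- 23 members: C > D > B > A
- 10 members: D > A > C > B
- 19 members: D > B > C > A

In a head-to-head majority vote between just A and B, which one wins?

A

Voters preferring A to B: 44; preferring B to A: 42.
A wins the head-to-head.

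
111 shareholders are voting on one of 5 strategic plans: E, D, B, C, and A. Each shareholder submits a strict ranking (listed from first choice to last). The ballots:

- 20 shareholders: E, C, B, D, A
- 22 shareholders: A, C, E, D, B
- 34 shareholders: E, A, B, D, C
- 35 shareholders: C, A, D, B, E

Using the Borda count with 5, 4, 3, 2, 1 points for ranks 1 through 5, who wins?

E: 20·5 + 22·3 + 34·5 + 35·1 = 371
D: 20·2 + 22·2 + 34·2 + 35·3 = 257
B: 20·3 + 22·1 + 34·3 + 35·2 = 254
C: 20·4 + 22·4 + 34·1 + 35·5 = 377
A: 20·1 + 22·5 + 34·4 + 35·4 = 406
A has the highest Borda score (406).

A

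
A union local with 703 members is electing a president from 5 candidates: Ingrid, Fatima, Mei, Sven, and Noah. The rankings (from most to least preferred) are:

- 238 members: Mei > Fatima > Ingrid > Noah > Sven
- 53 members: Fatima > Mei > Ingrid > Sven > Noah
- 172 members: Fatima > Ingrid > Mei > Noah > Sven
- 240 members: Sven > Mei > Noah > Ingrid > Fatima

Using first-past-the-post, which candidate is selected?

Sven

First-place votes: Ingrid 0, Fatima 225, Mei 238, Sven 240, Noah 0.
Sven has the most first-place votes.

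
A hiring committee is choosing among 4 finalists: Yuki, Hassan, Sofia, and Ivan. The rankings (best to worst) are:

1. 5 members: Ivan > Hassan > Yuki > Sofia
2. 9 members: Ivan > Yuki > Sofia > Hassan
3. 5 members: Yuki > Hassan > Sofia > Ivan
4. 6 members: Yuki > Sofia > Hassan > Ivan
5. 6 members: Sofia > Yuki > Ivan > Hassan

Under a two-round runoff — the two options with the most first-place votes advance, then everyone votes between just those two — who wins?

Yuki

Round 1 first-place votes: Yuki 11, Hassan 0, Sofia 6, Ivan 14.
Ivan and Yuki advance.
Runoff: Ivan is preferred to Yuki by 14 voters; Yuki by 17.
Yuki wins the runoff.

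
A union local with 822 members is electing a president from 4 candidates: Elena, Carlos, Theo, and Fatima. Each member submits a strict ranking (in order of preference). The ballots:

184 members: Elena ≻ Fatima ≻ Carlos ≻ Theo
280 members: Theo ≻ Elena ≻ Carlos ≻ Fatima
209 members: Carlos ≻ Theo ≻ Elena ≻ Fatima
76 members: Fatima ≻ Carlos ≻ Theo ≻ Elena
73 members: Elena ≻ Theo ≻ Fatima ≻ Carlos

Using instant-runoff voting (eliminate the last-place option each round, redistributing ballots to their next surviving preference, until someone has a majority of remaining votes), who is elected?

Carlos

Round 1: Elena 257, Carlos 209, Theo 280, Fatima 76. Eliminate Fatima.
Round 2: Elena 257, Carlos 285, Theo 280. Eliminate Elena.
Round 3: Carlos 469, Theo 353. Carlos has a majority.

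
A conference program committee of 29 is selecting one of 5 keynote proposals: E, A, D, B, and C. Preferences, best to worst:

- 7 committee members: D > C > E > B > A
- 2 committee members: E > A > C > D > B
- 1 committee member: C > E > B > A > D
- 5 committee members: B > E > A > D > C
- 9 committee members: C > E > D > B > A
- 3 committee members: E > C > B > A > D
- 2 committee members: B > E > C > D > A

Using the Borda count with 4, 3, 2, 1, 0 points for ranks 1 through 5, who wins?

E

E: 7·2 + 2·4 + 1·3 + 5·3 + 9·3 + 3·4 + 2·3 = 85
A: 7·0 + 2·3 + 1·1 + 5·2 + 9·0 + 3·1 + 2·0 = 20
D: 7·4 + 2·1 + 1·0 + 5·1 + 9·2 + 3·0 + 2·1 = 55
B: 7·1 + 2·0 + 1·2 + 5·4 + 9·1 + 3·2 + 2·4 = 52
C: 7·3 + 2·2 + 1·4 + 5·0 + 9·4 + 3·3 + 2·2 = 78
E has the highest Borda score (85).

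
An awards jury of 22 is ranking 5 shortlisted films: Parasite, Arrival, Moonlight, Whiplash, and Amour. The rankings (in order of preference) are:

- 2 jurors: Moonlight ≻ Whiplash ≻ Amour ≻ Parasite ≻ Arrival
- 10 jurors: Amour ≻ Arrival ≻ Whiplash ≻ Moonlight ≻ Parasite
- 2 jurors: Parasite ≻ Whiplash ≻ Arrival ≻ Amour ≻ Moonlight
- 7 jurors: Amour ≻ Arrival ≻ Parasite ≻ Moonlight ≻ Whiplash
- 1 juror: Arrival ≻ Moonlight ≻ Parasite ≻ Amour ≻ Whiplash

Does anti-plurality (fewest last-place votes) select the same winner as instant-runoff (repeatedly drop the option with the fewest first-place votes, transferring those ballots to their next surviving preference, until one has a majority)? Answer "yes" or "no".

Anti-plurality — last-place votes: Parasite 10, Arrival 2, Moonlight 2, Whiplash 8, Amour 0. Winner: Amour.
Instant-runoff — R1 Parasite 2, Arrival 1, Moonlight 2, Whiplash 0, Amour 17 (Amour winner). Winner: Amour.
The two methods agree.

yes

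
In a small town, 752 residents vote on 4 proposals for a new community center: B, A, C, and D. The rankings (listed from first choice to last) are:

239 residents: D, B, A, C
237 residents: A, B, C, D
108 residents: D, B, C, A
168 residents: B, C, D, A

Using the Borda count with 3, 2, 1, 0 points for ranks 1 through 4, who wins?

B: 239·2 + 237·2 + 108·2 + 168·3 = 1672
A: 239·1 + 237·3 + 108·0 + 168·0 = 950
C: 239·0 + 237·1 + 108·1 + 168·2 = 681
D: 239·3 + 237·0 + 108·3 + 168·1 = 1209
B has the highest Borda score (1672).

B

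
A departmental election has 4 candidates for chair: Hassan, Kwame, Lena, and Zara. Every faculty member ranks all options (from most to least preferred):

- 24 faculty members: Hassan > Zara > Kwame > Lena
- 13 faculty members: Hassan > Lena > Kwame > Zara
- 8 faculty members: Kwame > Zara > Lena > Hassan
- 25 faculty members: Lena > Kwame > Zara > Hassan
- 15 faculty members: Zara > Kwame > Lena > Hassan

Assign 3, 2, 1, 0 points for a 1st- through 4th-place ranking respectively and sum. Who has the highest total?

Hassan: 24·3 + 13·3 + 8·0 + 25·0 + 15·0 = 111
Kwame: 24·1 + 13·1 + 8·3 + 25·2 + 15·2 = 141
Lena: 24·0 + 13·2 + 8·1 + 25·3 + 15·1 = 124
Zara: 24·2 + 13·0 + 8·2 + 25·1 + 15·3 = 134
Kwame has the highest Borda score (141).

Kwame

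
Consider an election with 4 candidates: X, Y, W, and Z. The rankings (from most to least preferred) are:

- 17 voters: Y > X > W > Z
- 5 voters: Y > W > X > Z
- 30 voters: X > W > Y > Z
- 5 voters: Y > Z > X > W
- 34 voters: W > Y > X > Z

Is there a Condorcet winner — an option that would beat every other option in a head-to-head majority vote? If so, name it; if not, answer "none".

none

Checking pairwise contests:
Y beats X 61–30.
W beats Y 64–27.
X beats W 52–39.
X beats Z 86–5.
Every option loses at least one head-to-head, so there is no Condorcet winner.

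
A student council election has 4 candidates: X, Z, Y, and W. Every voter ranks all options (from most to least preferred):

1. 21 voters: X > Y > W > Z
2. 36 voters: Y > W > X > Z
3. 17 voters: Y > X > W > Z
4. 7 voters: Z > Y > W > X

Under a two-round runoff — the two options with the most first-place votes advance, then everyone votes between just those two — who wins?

Round 1 first-place votes: X 21, Z 7, Y 53, W 0.
Y and X advance.
Runoff: Y is preferred to X by 60 voters; X by 21.
Y wins the runoff.

Y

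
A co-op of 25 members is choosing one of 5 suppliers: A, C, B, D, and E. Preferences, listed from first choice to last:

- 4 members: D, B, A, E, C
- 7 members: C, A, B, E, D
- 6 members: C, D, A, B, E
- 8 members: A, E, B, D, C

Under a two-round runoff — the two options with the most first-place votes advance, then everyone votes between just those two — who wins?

C

Round 1 first-place votes: A 8, C 13, B 0, D 4, E 0.
C and A advance.
Runoff: C is preferred to A by 13 voters; A by 12.
C wins the runoff.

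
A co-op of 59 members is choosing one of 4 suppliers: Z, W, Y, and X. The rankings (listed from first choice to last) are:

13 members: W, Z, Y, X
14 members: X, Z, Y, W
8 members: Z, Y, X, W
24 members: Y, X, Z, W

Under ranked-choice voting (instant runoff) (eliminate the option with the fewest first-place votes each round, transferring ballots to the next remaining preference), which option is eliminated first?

Round 1: Z 8, W 13, Y 24, X 14. Eliminate Z.

Z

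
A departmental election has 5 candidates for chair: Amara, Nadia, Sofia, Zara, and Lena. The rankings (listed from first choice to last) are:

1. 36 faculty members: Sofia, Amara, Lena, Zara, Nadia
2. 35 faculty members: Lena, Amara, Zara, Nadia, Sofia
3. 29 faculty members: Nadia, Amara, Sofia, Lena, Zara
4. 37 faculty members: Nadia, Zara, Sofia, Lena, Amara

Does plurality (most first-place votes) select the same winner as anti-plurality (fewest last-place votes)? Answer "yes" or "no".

no

Plurality — first-place votes: Amara 0, Nadia 66, Sofia 36, Zara 0, Lena 35. Winner: Nadia.
Anti-plurality — last-place votes: Amara 37, Nadia 36, Sofia 35, Zara 29, Lena 0. Winner: Lena.
The two methods disagree.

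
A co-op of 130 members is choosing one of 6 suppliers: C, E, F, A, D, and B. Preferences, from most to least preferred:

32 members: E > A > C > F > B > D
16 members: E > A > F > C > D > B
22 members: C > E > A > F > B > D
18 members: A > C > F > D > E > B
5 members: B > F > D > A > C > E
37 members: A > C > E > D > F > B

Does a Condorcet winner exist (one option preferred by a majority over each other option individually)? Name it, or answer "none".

none

Checking pairwise contests:
A beats C 108–22.
C beats E 82–48.
C beats F 109–21.
E beats A 70–60.
C beats D 125–5.
C beats B 125–5.
Every option loses at least one head-to-head, so there is no Condorcet winner.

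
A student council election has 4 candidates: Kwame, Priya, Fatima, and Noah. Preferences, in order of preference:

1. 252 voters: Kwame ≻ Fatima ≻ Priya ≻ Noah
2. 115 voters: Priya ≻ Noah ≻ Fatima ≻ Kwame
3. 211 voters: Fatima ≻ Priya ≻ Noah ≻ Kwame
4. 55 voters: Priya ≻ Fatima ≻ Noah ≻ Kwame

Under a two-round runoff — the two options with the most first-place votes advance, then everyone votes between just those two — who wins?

Fatima

Round 1 first-place votes: Kwame 252, Priya 170, Fatima 211, Noah 0.
Kwame and Fatima advance.
Runoff: Kwame is preferred to Fatima by 252 voters; Fatima by 381.
Fatima wins the runoff.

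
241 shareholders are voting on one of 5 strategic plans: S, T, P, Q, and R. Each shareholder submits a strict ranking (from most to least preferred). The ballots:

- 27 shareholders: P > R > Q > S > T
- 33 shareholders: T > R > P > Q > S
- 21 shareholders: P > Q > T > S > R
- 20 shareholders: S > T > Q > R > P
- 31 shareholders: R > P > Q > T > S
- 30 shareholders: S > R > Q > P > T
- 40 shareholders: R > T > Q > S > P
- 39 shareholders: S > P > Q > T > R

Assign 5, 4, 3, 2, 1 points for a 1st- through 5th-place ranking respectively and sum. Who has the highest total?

S: 27·2 + 33·1 + 21·2 + 20·5 + 31·1 + 30·5 + 40·2 + 39·5 = 685
T: 27·1 + 33·5 + 21·3 + 20·4 + 31·2 + 30·1 + 40·4 + 39·2 = 665
P: 27·5 + 33·3 + 21·5 + 20·1 + 31·4 + 30·2 + 40·1 + 39·4 = 739
Q: 27·3 + 33·2 + 21·4 + 20·3 + 31·3 + 30·3 + 40·3 + 39·3 = 711
R: 27·4 + 33·4 + 21·1 + 20·2 + 31·5 + 30·4 + 40·5 + 39·1 = 815
R has the highest Borda score (815).

R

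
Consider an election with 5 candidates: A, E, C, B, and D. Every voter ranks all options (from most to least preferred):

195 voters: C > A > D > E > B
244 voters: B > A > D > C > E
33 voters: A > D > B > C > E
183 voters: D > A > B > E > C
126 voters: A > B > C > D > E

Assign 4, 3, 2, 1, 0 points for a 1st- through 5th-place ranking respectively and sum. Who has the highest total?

A: 195·3 + 244·3 + 33·4 + 183·3 + 126·4 = 2502
E: 195·1 + 244·0 + 33·0 + 183·1 + 126·0 = 378
C: 195·4 + 244·1 + 33·1 + 183·0 + 126·2 = 1309
B: 195·0 + 244·4 + 33·2 + 183·2 + 126·3 = 1786
D: 195·2 + 244·2 + 33·3 + 183·4 + 126·1 = 1835
A has the highest Borda score (2502).

A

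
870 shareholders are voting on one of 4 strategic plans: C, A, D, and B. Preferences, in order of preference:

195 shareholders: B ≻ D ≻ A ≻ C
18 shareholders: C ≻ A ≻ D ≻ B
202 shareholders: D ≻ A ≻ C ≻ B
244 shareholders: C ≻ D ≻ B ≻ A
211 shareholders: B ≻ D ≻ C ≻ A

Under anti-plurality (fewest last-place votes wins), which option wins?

D

Last-place votes: C 195, A 455, D 0, B 220.
D is ranked last by the fewest voters, so D wins.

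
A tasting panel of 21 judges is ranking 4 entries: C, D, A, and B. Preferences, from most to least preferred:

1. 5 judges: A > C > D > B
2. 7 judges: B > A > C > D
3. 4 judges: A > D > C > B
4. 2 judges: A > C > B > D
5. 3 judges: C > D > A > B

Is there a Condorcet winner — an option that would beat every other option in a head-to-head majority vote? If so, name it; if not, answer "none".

A

A vs C: 18–3 for A.
A vs D: 18–3 for A.
A vs B: 14–7 for A.
A beats every other option head-to-head.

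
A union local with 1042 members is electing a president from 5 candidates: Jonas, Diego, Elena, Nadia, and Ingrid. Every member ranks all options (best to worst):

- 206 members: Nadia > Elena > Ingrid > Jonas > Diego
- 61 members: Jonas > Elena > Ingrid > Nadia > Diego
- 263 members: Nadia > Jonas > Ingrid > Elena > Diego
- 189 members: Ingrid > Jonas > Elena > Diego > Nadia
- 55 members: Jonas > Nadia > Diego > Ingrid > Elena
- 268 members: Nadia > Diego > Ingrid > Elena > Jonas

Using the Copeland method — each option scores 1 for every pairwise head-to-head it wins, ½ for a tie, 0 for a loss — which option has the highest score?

Nadia

Jonas: beats Diego and Elena; loses to Nadia and Ingrid → score 2.
Diego: loses to Jonas, Elena, Nadia, and Ingrid → score 0.
Elena: beats Diego; loses to Jonas, Nadia, and Ingrid → score 1.
Nadia: beats Jonas, Diego, Elena, and Ingrid → score 4.
Ingrid: beats Jonas, Diego, and Elena; loses to Nadia → score 3.
Nadia has the best pairwise record.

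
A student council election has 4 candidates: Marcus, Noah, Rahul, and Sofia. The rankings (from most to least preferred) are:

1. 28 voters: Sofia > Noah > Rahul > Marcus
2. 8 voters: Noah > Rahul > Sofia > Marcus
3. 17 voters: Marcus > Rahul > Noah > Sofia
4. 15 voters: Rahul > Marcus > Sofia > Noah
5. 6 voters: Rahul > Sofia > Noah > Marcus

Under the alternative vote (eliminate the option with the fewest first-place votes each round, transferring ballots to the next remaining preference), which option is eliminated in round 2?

Marcus

Round 1: Marcus 17, Noah 8, Rahul 21, Sofia 28. Eliminate Noah.
Round 2: Marcus 17, Rahul 29, Sofia 28. Eliminate Marcus.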